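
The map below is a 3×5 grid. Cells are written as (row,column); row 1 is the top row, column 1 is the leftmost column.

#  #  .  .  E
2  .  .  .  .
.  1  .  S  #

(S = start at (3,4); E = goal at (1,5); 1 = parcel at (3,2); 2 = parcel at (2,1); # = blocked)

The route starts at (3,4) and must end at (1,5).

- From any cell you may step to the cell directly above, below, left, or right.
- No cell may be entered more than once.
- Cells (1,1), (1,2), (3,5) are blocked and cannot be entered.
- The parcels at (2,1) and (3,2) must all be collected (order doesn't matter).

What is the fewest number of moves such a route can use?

9

Any route passes through (2,1) and (3,2) in some order between (3,4) and (1,5). Summing Manhattan distances along each leg and taking the cheapest ordering ((3,4) → (3,2) → (2,1) → (1,5)) gives a lower bound of 2 + 2 + 5 = 9 moves.
A route of 9 moves achieves this: (3,4) → (3,3) → (3,2) → (3,1) → (2,1) → (2,2) → (2,3) → (1,3) → (1,4) → (1,5).
Since 9 matches the lower bound, it is optimal.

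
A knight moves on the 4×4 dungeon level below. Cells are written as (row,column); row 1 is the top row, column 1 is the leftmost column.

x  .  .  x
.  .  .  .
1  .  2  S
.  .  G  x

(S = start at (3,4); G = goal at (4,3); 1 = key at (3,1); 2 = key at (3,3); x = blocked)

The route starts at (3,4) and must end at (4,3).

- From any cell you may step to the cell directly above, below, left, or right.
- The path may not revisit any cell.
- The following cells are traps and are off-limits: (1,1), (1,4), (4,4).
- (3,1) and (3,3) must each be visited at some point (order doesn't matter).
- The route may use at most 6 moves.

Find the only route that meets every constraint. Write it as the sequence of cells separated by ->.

(3,4) -> (3,3) -> (3,2) -> (3,1) -> (4,1) -> (4,2) -> (4,3)

Any route must reach (3,1) and (3,3) and still end at (4,3) within 6 moves, so the order of the required stops is forced.
Route from (3,4): 3× left (reaching (3,1)), down to (4,1), 2× right (reaching (4,3)) — 6 moves in all.
Check: all required cells visited; 6 ≤ 6 moves.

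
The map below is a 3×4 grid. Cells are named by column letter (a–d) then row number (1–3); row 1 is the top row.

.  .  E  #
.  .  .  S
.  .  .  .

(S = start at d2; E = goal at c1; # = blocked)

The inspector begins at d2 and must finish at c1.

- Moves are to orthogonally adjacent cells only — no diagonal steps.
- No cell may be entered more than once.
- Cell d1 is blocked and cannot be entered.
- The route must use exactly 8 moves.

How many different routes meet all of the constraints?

9

Need simple routes of exactly 8 moves from d2 to c1 (Manhattan distance 2, so 3 moves are spent on a detour and 3 undoing it).
Branch systematically from the start, pruning whenever the remaining move budget drops below the Manhattan distance to c1 or differs from it in parity. Grouping the completions by first move — via d3: 5; via c2: 4 — and summing: 5 + 4 = 9.
That gives 9 routes.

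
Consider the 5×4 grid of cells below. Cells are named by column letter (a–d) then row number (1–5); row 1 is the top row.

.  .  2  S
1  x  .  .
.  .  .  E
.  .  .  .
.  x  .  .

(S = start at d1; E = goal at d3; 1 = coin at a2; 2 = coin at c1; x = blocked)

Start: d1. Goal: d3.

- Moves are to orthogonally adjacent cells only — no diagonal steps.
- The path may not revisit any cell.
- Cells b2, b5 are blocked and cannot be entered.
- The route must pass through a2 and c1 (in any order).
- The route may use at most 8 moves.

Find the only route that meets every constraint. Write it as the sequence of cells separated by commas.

d1, c1, b1, a1, a2, a3, b3, c3, d3

Any route must reach a2 and c1 and still end at d3 within 8 moves, so the order of the required stops is forced.
Route from d1: 3× left (reaching a1), 2× down (reaching a3), 3× right (reaching d3) — 8 moves in all.
Check: all required cells visited; 8 ≤ 8 moves.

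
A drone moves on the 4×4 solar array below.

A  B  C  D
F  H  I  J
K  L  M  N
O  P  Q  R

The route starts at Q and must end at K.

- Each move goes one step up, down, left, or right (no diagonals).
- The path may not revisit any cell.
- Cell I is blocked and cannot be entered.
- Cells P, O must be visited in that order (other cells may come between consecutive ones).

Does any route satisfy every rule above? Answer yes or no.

yes

One route that works: Q → P → O → K.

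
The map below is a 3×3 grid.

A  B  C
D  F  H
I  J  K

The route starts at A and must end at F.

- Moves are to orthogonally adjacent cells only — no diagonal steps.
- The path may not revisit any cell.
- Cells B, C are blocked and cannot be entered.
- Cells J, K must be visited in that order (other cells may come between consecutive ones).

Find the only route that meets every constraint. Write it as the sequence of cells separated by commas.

The waypoints must appear in the order J, K, with no cell reused.
Route from A: down 2 to I, right 2 to K, up 1 to H, left 1 to F — 6 moves in all.
Check: order respected (J at step 3, K at step 4).

A, D, I, J, K, H, F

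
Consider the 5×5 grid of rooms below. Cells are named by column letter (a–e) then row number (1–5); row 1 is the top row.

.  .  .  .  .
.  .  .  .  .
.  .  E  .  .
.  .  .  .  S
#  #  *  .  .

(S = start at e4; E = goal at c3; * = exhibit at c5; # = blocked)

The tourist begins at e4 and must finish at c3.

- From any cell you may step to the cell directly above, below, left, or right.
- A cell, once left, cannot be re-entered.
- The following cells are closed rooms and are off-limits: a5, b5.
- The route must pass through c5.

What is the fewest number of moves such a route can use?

5

Any route passes through c5 somewhere between e4 and c3. Summing Manhattan distances along the two legs (e4 → c5 → c3) gives a lower bound of 3 + 2 = 5 moves.
A route of 5 moves achieves this: e4 → e5 → d5 → c5 → c4 → c3.
Since 5 matches the lower bound, it is optimal.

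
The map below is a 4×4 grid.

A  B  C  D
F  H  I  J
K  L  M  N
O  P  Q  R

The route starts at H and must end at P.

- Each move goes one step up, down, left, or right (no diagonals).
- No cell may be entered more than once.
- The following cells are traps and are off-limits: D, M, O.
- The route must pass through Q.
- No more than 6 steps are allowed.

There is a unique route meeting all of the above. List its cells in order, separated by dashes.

The budget equals the shortest possible length, so every move has to be on a shortest route through the required cells.
Route from H: 2× right (reaching J), 2× down (reaching R), 2× left (reaching P) — 6 moves in all.
Check: all required cells visited; 6 ≤ 6 moves.

H - I - J - N - R - Q - P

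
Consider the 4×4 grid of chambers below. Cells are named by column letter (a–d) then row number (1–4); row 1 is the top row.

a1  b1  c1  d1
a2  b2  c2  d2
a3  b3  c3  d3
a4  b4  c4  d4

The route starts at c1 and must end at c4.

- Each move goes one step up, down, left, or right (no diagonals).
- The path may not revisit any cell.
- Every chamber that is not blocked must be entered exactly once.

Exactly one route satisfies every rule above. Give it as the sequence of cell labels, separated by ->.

c1 -> d1 -> d2 -> c2 -> b2 -> b1 -> a1 -> a2 -> a3 -> a4 -> b4 -> b3 -> c3 -> d3 -> d4 -> c4

Need to visit all 16 open cells exactly once, starting at c1 and ending at c4.
Cell d1 has only two open neighbours (d2 and c1), so the path must pass straight through it: one of those is the cell it's entered from and the other is where it exits.
Route from c1: right 1 to d1, down 1 to d2, left 2 to b2, up 1 to b1, left 1 to a1, down 3 to a4, right 1 to b4, up 1 to b3, right 2 to d3, down 1 to d4, left 1 to c4 — 15 moves in all.
Check: all 16 open cells covered.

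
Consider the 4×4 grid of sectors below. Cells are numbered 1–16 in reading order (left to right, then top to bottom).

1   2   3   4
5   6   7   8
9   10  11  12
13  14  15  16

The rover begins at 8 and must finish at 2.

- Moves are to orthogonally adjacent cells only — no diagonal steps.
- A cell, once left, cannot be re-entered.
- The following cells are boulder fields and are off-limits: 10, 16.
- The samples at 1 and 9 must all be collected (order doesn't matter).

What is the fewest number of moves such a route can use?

Any route passes through 1 and 9 in some order between 8 and 2. Summing Manhattan distances along each leg and taking the cheapest ordering (8 → 9 → 1 → 2) gives a lower bound of 4 + 2 + 1 = 7 moves.
The shortest route satisfying every rule uses 9 moves: 8 → 12 → 11 → 15 → 14 → 13 → 9 → 5 → 1 → 2.
The no-revisit rule (legs can't share cells) pushes the minimum above the 7-move bound; an exhaustive check rules out every length from 7 to 8, leaving 9 as the minimum.

9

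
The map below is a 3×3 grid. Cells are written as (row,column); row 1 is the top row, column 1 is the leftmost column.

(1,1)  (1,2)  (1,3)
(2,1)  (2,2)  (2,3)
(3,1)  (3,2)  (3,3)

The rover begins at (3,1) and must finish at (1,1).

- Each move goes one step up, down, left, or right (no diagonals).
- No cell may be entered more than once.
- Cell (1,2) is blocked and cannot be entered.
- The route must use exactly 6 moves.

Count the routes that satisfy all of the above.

1

Need simple routes of exactly 6 moves from (3,1) to (1,1) (Manhattan distance 2, so 2 moves are spent on a detour and 2 undoing it).
Enumerating: (3,1) (3,2) (3,3) (2,3) (2,2) (2,1) (1,1).
That gives 1 route.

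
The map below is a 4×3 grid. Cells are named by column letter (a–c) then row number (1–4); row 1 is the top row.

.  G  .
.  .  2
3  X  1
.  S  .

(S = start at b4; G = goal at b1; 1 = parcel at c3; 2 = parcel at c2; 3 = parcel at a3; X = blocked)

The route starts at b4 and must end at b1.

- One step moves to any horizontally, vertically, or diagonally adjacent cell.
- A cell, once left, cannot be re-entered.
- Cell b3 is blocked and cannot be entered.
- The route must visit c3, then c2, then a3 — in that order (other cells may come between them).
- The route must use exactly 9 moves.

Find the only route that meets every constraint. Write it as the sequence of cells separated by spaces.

b4 c4 c3 c2 c1 b2 a3 a2 a1 b1

The waypoints must appear in the order c3, c2, a3, with no cell reused.
Route from b4: right to c4, 3× up (reaching c1), 2× down-left (reaching a3), 2× up (reaching a1), right to b1 — 9 moves in all.
Check: order respected (1 at step 2, 2 at step 3, 3 at step 6); 9 moves as required.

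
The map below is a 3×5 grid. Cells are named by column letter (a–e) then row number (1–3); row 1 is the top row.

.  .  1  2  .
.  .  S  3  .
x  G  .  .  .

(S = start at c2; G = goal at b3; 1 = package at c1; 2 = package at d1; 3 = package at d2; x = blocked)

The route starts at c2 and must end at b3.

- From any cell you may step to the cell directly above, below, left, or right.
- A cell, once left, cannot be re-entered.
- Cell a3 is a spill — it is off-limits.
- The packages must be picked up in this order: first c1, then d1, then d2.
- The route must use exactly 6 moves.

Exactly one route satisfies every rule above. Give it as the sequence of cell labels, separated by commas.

The waypoints must appear in the order c1, d1, d2, with no cell reused.
Route from c2: up 1 to c1, right 1 to d1, down 2 to d3, left 2 to b3 — 6 moves in all.
Check: order respected (1 at step 1, 2 at step 2, 3 at step 3); 6 moves as required.

c2, c1, d1, d2, d3, c3, b3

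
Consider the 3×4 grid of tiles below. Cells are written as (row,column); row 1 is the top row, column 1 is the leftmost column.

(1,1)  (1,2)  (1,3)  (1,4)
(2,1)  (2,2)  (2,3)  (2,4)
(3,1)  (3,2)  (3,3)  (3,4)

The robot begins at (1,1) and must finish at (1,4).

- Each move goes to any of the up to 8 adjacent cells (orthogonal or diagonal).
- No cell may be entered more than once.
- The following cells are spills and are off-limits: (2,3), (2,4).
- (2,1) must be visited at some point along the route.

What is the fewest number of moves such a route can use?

4

Any route passes through (2,1) somewhere between (1,1) and (1,4). Summing Chebyshev distances along the two legs ((1,1) → (2,1) → (1,4)) gives a lower bound of 1 + 3 = 4 moves.
A route of 4 moves achieves this: (1,1) → (2,1) → (1,2) → (1,3) → (1,4).
Since 4 matches the lower bound, it is optimal.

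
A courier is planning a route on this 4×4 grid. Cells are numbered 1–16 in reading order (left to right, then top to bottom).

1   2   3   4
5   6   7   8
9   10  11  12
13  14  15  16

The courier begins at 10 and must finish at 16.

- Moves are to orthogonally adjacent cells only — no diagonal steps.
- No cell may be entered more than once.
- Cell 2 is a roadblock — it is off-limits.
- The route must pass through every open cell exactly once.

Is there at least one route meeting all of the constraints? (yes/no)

Cell 1 has only one open neighbour but is neither the start nor the goal, so a Hamiltonian route would have to both enter and leave it through the same neighbour — impossible without revisiting.

no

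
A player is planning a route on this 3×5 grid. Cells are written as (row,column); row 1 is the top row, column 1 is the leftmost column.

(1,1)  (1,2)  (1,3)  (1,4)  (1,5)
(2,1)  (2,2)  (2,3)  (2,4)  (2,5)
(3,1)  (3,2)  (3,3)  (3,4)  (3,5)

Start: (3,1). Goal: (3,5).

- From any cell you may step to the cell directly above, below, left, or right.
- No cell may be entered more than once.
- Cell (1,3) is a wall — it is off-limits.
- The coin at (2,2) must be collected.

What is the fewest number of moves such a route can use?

6

Any route passes through (2,2) somewhere between (3,1) and (3,5). Summing Manhattan distances along the two legs ((3,1) → (2,2) → (3,5)) gives a lower bound of 2 + 4 = 6 moves.
A route of 6 moves achieves this: (3,1) → (2,1) → (2,2) → (3,2) → (3,3) → (3,4) → (3,5).
Since 6 matches the lower bound, it is optimal.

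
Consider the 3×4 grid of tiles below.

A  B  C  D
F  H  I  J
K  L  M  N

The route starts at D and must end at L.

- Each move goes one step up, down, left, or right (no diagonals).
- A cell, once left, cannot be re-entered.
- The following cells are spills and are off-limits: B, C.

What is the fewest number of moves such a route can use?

4

The Manhattan distance from D to L is |1−3| + |4−2| = 4, so at least 4 moves are needed.
A route of 4 moves achieves this: D → J → N → M → L.
Since 4 matches the lower bound, it is optimal.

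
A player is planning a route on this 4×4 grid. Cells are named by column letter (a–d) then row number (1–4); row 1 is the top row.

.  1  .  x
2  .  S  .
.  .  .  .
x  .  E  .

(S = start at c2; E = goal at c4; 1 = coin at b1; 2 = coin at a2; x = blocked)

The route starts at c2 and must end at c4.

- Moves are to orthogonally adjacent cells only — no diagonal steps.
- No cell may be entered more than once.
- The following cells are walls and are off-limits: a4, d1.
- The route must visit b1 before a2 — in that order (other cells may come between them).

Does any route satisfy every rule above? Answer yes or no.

One route that works: c2 → c1 → b1 → b2 → a2 → a3 → b3 → b4 → c4.

yes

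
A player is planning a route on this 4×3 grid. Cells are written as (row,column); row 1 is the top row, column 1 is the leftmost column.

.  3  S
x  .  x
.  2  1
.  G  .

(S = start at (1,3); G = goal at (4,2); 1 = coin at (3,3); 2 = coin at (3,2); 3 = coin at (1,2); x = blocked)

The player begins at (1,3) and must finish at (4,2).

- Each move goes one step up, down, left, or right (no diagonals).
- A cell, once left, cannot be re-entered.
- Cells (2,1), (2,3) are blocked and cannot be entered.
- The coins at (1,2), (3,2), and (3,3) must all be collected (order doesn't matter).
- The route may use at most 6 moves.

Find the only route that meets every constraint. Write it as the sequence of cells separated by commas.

The budget equals the shortest possible length, so every move has to be on a shortest route through the required cells.
Route from (1,3): left 1 to (1,2), down 2 to (3,2), right 1 to (3,3), down 1 to (4,3), left 1 to (4,2) — 6 moves in all.
Check: all required cells visited; 6 ≤ 6 moves.

(1,3), (1,2), (2,2), (3,2), (3,3), (4,3), (4,2)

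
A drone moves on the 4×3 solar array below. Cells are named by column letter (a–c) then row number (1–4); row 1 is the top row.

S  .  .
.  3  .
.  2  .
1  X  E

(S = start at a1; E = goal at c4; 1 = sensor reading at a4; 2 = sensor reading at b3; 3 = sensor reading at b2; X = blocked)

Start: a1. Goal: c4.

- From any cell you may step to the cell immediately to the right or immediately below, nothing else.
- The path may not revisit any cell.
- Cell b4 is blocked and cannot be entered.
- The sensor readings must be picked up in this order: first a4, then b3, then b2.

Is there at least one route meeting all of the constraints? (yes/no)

b3 lies above a4, so going from a4 to b3 would need an upward move — but moves only go right/down, so a4 cannot be visited before b3.

no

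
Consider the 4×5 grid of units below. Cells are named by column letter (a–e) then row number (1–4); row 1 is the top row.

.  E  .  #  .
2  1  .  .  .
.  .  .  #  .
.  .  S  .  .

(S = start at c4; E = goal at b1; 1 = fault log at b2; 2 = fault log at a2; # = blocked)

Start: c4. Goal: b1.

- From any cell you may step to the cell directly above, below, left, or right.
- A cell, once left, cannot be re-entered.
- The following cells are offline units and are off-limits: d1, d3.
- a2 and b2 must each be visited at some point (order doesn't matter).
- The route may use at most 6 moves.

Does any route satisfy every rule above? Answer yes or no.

yes

One route that works: c4 → c3 → c2 → b2 → a2 → a1 → b1.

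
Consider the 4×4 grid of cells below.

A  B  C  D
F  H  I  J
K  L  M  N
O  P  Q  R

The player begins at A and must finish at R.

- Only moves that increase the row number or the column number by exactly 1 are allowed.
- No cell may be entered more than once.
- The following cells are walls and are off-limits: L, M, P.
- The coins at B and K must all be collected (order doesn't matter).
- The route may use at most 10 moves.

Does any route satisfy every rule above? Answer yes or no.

K is below but to the left of B: going B → K would need a leftward move and K → B an upward move, so no right/down-only route can visit both required cells.

no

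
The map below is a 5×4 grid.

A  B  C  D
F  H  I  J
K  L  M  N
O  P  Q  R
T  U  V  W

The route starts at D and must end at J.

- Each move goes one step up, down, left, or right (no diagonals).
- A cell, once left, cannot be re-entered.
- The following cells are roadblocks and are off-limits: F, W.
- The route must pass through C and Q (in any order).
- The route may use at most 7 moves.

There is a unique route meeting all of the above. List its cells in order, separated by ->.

Any route must reach C and Q and still end at J within 7 moves, so the order of the required stops is forced.
Route from D: left to C, 3× down (reaching Q), right to R, 2× up (reaching J) — 7 moves in all.
Check: all required cells visited; 7 ≤ 7 moves.

D -> C -> I -> M -> Q -> R -> N -> J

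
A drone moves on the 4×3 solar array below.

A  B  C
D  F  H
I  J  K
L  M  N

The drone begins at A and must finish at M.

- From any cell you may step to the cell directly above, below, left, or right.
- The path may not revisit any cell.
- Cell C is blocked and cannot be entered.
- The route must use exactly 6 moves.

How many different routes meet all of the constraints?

11

Need simple routes of exactly 6 moves from A to M (Manhattan distance 4, so 1 moves are spent on a detour and 1 undoing it).
Branch systematically from the start, pruning whenever the remaining move budget drops below the Manhattan distance to M or differs from it in parity. Grouping the completions by first move — via D: 5; via B: 6 — and summing: 5 + 6 = 11.
That gives 11 routes.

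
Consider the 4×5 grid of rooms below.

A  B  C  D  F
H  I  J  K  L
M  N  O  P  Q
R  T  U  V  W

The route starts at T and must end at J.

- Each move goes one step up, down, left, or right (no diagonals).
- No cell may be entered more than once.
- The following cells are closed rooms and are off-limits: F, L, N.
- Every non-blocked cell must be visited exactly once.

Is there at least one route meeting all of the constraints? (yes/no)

Colour the cells like a checkerboard: each orthogonal step flips colour, so a Hamiltonian route alternates colours. Here there are 9 cells of one colour and 8 of the other, with start on the opposite colour to the goal — the counts and endpoints can't be arranged into an alternating sequence of length 17, so no Hamiltonian route exists.

no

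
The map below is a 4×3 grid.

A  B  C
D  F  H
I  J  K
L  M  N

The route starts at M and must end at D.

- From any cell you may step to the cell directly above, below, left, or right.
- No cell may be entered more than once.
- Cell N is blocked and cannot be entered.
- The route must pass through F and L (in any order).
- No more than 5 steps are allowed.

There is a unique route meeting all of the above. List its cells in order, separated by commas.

M, L, I, J, F, D

Any route must reach F and L and still end at D within 5 moves, so the order of the required stops is forced.
Route from M: left 1 to L, up 1 to I, right 1 to J, up 1 to F, left 1 to D — 5 moves in all.
Check: all required cells visited; 5 ≤ 5 moves.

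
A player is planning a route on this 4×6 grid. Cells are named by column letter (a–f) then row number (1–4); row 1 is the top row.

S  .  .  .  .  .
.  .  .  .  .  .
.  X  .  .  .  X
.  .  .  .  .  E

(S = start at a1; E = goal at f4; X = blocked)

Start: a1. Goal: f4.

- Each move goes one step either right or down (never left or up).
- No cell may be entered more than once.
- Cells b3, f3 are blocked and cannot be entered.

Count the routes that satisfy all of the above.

A right/down-only route from a1 to f4 makes exactly 3 down-moves and 5 right-moves in some order.
With no other constraints that would be C(8,3) = 56 routes.
Subtract routes through each blocked cell (inclusion–exclusion for overlaps): − through b3: 15 − through f3: 21 + through b3&f3: 3 → 23.
That gives 23 routes.

23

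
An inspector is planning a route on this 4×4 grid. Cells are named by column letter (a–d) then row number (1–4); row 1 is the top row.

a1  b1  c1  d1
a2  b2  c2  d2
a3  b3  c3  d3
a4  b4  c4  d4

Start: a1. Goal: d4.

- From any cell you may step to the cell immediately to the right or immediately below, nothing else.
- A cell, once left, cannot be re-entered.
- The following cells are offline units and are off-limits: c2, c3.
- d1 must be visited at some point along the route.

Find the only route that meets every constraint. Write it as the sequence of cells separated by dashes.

a1 - b1 - c1 - d1 - d2 - d3 - d4

Moves only go right or down, so the column and row indices never decrease.
Route from a1: 3× right (reaching d1), 3× down (reaching d4) — 6 moves in all.
Check: all required cells visited.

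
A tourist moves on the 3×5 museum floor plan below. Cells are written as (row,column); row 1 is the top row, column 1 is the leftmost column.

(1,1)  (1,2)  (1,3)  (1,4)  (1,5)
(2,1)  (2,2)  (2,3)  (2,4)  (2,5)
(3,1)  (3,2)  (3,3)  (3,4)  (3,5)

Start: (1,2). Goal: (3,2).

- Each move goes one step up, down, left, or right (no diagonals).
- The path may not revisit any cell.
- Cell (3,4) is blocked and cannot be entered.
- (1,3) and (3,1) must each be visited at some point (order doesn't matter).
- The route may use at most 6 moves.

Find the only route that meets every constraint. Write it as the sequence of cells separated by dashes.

(1,2) - (1,3) - (2,3) - (2,2) - (2,1) - (3,1) - (3,2)

The budget equals the shortest possible length, so every move has to be on a shortest route through the required cells.
Route from (1,2): right 1 to (1,3), down 1 to (2,3), left 2 to (2,1), down 1 to (3,1), right 1 to (3,2) — 6 moves in all.
Check: all required cells visited; 6 ≤ 6 moves.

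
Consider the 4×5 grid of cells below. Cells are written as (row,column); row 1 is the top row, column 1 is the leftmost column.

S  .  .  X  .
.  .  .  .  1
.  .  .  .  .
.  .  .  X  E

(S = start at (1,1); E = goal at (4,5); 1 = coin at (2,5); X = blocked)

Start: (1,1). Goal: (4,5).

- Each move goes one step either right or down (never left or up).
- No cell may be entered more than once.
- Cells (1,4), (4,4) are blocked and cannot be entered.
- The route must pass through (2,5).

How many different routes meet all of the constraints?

3

A right/down-only route from (1,1) to (4,5) makes exactly 3 down-moves and 4 right-moves in some order.
With no other constraints that would be C(7,3) = 35 routes.
Split at (2,5) and multiply the segment counts (each segment already excludes blocked cells): (1,1)→(2,5): 3; (2,5)→(4,5): 1; product = 3.
That gives 3 routes.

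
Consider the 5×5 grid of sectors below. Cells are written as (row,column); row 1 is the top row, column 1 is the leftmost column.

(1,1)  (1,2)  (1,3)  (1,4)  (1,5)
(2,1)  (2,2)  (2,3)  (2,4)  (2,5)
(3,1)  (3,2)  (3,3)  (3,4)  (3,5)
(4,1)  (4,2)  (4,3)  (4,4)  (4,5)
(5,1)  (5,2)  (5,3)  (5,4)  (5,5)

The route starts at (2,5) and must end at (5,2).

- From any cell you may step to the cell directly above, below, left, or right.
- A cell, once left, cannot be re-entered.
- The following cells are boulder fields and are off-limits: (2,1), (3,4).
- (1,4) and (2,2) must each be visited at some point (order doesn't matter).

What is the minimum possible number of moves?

Any route passes through (1,4) and (2,2) in some order between (2,5) and (5,2). Summing Manhattan distances along each leg and taking the cheapest ordering ((2,5) → (1,4) → (2,2) → (5,2)) gives a lower bound of 2 + 3 + 3 = 8 moves.
A route of 8 moves achieves this: (2,5) → (1,5) → (1,4) → (2,4) → (2,3) → (2,2) → (3,2) → (4,2) → (5,2).
Since 8 matches the lower bound, it is optimal.

8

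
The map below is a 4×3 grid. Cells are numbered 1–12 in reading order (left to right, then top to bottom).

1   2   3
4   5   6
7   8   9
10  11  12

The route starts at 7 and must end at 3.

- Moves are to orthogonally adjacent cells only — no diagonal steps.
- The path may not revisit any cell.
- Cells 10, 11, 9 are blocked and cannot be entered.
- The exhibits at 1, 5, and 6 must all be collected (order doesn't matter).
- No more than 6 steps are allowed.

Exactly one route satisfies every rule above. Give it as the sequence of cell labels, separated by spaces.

7 4 1 2 5 6 3

Any route must reach 1, 5, and 6 and still end at 3 within 6 moves, so the order of the required stops is forced.
Route from 7: up 2 to 1, right 1 to 2, down 1 to 5, right 1 to 6, up 1 to 3 — 6 moves in all.
Check: all required cells visited; 6 ≤ 6 moves.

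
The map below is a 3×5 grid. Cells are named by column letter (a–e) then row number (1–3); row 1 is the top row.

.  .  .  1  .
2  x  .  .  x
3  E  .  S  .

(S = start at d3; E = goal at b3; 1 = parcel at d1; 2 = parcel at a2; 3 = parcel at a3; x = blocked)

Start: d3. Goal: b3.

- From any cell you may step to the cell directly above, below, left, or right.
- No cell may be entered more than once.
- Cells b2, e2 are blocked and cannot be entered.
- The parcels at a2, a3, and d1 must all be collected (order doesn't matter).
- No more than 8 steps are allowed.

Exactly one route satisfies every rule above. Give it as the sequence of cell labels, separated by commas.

d3, d2, d1, c1, b1, a1, a2, a3, b3

Any route must reach a2, a3, and d1 and still end at b3 within 8 moves, so the order of the required stops is forced.
Route from d3: up 2 to d1, left 3 to a1, down 2 to a3, right 1 to b3 — 8 moves in all.
Check: all required cells visited; 8 ≤ 8 moves.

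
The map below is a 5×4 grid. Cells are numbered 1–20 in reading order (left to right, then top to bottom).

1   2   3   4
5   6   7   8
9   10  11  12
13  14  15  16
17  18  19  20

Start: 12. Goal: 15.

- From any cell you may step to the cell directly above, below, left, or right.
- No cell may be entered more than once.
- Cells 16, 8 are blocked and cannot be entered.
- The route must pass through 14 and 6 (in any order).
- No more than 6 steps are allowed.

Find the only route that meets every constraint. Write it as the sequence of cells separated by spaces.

12 11 7 6 10 14 15

The 6-move cap with required stops at 14, 6 leaves no slack for detours.
Route from 12: left 1 to 11, up 1 to 7, left 1 to 6, down 2 to 14, right 1 to 15 — 6 moves in all.
Check: all required cells visited; 6 ≤ 6 moves.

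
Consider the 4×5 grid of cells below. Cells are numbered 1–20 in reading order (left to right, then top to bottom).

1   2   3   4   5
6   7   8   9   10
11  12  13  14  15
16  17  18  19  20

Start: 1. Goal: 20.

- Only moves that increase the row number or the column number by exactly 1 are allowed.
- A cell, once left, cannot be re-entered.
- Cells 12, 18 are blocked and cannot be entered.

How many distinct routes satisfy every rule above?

19

A right/down-only route from 1 to 20 makes exactly 3 down-moves and 4 right-moves in some order.
With no other constraints that would be C(7,3) = 35 routes.
Subtract routes through each blocked cell (inclusion–exclusion for overlaps): − through 12: 12 − through 18: 10 + through 12&18: 6 → 19.
That gives 19 routes.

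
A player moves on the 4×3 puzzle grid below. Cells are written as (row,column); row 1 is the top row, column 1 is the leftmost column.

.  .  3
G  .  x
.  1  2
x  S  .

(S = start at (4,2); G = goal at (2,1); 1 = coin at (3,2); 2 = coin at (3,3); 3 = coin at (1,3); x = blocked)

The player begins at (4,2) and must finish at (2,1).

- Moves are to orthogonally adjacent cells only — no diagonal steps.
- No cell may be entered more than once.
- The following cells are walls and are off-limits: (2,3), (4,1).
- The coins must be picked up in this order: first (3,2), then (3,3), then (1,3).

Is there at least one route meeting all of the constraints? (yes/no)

no

(1,3) must be visited but has only one open neighbour ((1,2)), and it is neither the start nor the goal — the route would have to enter and leave through (1,2), re-entering it.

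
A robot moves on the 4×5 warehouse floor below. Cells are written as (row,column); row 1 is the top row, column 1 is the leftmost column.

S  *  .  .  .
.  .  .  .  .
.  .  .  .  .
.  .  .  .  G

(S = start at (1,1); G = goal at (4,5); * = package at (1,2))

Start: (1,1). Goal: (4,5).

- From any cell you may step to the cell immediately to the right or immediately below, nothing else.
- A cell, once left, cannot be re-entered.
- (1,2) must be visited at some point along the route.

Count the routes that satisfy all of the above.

20

A right/down-only route from (1,1) to (4,5) makes exactly 3 down-moves and 4 right-moves in some order.
With no other constraints that would be C(7,3) = 35 routes.
Split at (1,2) and multiply the segment counts: (1,1)→(1,2): 1; (1,2)→(4,5): 20; product = 20.
That gives 20 routes.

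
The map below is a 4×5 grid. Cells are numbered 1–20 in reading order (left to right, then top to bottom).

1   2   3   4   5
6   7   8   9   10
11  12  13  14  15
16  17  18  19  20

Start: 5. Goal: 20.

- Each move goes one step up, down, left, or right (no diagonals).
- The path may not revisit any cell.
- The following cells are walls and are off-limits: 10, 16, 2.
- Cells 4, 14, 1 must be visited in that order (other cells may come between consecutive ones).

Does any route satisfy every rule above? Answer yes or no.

no

1 must be visited but has only one open neighbour (6), and it is neither the start nor the goal — the route would have to enter and leave through 6, re-entering it.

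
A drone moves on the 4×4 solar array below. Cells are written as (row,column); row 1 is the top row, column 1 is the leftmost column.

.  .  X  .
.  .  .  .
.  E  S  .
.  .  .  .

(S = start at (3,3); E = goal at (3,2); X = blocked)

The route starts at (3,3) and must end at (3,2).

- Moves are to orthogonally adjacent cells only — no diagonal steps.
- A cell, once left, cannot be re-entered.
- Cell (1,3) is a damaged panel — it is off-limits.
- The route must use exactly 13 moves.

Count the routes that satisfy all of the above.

2

Need simple routes of exactly 13 moves from (3,3) to (3,2) (Manhattan distance 1, so 6 moves are spent on a detour and 6 undoing it).
Enumerating: (3,3) (2,3) (2,4) (3,4) (4,4) (4,3) (4,2) (4,1) (3,1) (2,1) (1,1) (1,2) (2,2) (3,2) | (3,3) (4,3) (4,4) (3,4) (2,4) (2,3) (2,2) (1,2) (1,1) (2,1) (3,1) (4,1) (4,2) (3,2).
That gives 2 routes.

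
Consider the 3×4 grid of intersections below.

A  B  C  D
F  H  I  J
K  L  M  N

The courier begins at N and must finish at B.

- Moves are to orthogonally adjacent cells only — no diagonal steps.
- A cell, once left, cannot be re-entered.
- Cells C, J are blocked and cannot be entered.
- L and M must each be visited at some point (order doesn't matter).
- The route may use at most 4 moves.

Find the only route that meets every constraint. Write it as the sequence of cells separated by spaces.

N M L H B

The 4-move cap with required stops at L, M leaves no slack for detours.
Route from N: 2× left (reaching L), 2× up (reaching B) — 4 moves in all.
Check: all required cells visited; 4 ≤ 4 moves.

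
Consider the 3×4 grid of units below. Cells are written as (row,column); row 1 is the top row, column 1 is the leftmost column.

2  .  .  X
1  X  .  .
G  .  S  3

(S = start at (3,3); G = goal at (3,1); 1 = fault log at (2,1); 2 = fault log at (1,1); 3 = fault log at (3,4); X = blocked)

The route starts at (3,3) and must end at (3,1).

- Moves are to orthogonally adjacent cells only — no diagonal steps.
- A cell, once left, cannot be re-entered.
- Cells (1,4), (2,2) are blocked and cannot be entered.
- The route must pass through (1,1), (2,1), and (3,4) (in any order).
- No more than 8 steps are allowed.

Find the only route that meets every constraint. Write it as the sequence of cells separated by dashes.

(3,3) - (3,4) - (2,4) - (2,3) - (1,3) - (1,2) - (1,1) - (2,1) - (3,1)

The budget equals the shortest possible length, so every move has to be on a shortest route through the required cells.
Route from (3,3): right to (3,4), up to (2,4), left to (2,3), up to (1,3), 2× left (reaching (1,1)), 2× down (reaching (3,1)) — 8 moves in all.
Check: all required cells visited; 8 ≤ 8 moves.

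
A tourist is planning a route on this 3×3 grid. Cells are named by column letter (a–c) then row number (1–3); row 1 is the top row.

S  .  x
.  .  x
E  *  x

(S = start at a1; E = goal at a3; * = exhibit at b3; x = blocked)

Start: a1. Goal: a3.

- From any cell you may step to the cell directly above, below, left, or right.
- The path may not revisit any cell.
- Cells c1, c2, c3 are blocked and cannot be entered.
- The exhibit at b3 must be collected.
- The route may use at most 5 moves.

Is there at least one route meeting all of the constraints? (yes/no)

One route that works: a1 → a2 → b2 → b3 → a3.

yes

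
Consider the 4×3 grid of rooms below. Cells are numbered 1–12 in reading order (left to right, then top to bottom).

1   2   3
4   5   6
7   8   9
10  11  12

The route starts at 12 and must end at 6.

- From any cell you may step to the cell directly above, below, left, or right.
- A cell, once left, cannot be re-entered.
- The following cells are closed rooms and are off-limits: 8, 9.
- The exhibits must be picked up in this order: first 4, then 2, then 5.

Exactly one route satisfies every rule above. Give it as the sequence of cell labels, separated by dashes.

The waypoints must appear in the order 4, 2, 5, with no cell reused.
Route from 12: left 2 to 10, up 3 to 1, right 1 to 2, down 1 to 5, right 1 to 6 — 8 moves in all.
Check: order respected (4 at step 4, 2 at step 6, 5 at step 7).

12 - 11 - 10 - 7 - 4 - 1 - 2 - 5 - 6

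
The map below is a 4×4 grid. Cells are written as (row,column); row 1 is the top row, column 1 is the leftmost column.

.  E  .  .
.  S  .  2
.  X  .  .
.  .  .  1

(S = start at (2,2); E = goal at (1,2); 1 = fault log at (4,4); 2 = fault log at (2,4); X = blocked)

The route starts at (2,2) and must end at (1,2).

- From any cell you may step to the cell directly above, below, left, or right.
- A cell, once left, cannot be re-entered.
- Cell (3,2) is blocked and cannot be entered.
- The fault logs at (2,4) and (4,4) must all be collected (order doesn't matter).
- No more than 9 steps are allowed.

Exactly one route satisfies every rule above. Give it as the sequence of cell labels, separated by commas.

(2,2), (2,3), (3,3), (4,3), (4,4), (3,4), (2,4), (1,4), (1,3), (1,2)

The budget equals the shortest possible length, so every move has to be on a shortest route through the required cells.
Route from (2,2): right 1 to (2,3), down 2 to (4,3), right 1 to (4,4), up 3 to (1,4), left 2 to (1,2) — 9 moves in all.
Check: all required cells visited; 9 ≤ 9 moves.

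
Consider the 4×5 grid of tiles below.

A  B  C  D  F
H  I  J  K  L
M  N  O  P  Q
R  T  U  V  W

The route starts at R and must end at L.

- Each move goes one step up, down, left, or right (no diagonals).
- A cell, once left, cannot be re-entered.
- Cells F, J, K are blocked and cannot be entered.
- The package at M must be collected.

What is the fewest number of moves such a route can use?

6

Any route passes through M somewhere between R and L. Summing Manhattan distances along the two legs (R → M → L) gives a lower bound of 1 + 5 = 6 moves.
A route of 6 moves achieves this: R → M → N → O → P → Q → L.
Since 6 matches the lower bound, it is optimal.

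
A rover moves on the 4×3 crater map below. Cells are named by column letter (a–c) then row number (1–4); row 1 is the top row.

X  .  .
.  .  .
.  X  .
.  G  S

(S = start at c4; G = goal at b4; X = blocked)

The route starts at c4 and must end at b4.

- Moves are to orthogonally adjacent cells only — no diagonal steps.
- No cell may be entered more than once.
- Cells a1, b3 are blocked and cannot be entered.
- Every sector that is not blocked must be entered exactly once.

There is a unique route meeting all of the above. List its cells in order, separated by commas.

Need to visit all 10 open cells exactly once, starting at c4 and ending at b4.
Cell a2 has only two open neighbours (a3 and b2), so the path must pass straight through it: one of those is the cell it's entered from and the other is where it exits.
Route from c4: up 3 to c1, left 1 to b1, down 1 to b2, left 1 to a2, down 2 to a4, right 1 to b4 — 9 moves in all.
Check: all 10 open cells covered.

c4, c3, c2, c1, b1, b2, a2, a3, a4, b4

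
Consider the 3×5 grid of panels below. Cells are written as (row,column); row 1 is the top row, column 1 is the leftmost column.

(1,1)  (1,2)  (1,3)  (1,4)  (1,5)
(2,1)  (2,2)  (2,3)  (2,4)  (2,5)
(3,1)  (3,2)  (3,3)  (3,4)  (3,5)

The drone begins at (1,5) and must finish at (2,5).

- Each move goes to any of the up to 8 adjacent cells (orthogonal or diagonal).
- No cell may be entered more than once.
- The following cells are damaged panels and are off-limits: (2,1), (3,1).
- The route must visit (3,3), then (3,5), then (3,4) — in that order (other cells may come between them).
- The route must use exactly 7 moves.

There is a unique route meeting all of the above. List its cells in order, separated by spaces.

(1,5) (1,4) (2,3) (3,3) (2,4) (3,5) (3,4) (2,5)

The waypoints must appear in the order (3,3), (3,5), (3,4), with no cell reused.
Route from (1,5): left to (1,4), down-left to (2,3), down to (3,3), up-right to (2,4), down-right to (3,5), left to (3,4), up-right to (2,5) — 7 moves in all.
Check: order respected ((3,3) at step 3, (3,5) at step 5, (3,4) at step 6); 7 moves as required.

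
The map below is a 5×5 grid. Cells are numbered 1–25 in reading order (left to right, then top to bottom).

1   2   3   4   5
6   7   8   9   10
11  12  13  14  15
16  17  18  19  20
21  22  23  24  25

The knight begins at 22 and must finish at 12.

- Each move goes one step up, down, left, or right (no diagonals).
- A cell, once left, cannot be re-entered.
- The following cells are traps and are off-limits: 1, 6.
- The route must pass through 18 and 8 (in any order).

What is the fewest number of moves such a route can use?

6

Any route passes through 18 and 8 in some order between 22 and 12. Summing Manhattan distances along each leg and taking the cheapest ordering (22 → 18 → 8 → 12) gives a lower bound of 2 + 2 + 2 = 6 moves.
A route of 6 moves achieves this: 22 → 17 → 18 → 13 → 8 → 7 → 12.
Since 6 matches the lower bound, it is optimal.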